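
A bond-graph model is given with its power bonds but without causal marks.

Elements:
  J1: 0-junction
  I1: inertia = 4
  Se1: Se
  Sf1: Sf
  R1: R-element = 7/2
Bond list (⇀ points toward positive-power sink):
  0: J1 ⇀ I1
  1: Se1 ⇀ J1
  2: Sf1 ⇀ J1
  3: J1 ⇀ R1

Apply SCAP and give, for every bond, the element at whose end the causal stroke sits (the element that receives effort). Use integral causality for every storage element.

#1 stroke→J1  (source Se1 imposes e)
#2 stroke→Sf1  (Sf1: flow source, stroke at near end)
#0 stroke→I1  (J1: bond 1 brought effort, rest push out)
#3 stroke→R1  (J1: bond 1 brought effort, rest push out)

#0 stroke at I1
#1 stroke at J1
#2 stroke at Sf1
#3 stroke at R1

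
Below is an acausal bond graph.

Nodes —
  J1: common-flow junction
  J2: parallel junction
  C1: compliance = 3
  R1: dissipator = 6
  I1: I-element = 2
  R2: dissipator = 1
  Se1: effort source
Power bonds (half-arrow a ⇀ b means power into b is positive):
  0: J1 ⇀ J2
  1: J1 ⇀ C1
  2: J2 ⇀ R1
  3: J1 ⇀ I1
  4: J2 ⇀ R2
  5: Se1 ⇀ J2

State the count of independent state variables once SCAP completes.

2  (C1, I1 all integral)

b5 |J2  (Se1 (Se) sets effort on bond)
b0 |J1  (J2: bond 5 brought effort, rest push out)
b2 |R1  (J2: bond 5 brought effort, rest push out)
b4 |R2  (common-e at J2 fixed by 5)
b1 |J1  (C1: C, integral causality)
b3 |I1  (J1: last free bond brings flow in)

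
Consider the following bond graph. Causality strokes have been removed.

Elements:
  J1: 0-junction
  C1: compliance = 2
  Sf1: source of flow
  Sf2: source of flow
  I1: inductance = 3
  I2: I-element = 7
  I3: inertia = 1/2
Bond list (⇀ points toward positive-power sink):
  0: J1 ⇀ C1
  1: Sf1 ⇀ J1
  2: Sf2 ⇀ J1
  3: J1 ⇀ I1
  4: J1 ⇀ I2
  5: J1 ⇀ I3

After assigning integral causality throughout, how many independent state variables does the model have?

4  (C1, I1, I2, I3 all integral)

β1 |Sf1  (Sf1 fixes flow; stroke at Sf1)
β2 |Sf2  (source Sf2 imposes f)
β0 |J1  (prefer integral on C1)
β3 |I1  (0-jn J1 has e-setter on 0)
β4 |I2  (J1 effort already set via bond 0)
β5 |I3  (0-jn J1 has e-setter on 0)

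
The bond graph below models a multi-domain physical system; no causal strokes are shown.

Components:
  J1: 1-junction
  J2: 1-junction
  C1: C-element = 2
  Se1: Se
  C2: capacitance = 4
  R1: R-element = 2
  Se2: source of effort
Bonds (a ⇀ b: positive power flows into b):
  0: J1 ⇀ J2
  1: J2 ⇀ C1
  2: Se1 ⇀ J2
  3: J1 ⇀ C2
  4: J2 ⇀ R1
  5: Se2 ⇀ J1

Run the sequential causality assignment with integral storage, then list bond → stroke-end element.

β2 →J2  (source Se1 imposes e)
β5 →J1  (source Se2 imposes e)
β1 →J2  (C1 outputs effort q/C1)
β3 →J1  (C2 integral (e out))
β0 →J2  (only one flow-in slot at J1)
β4 →R1  (only one flow-in slot at J2)

bond 0 |J2
bond 1 |J2
bond 2 |J2
bond 3 |J1
bond 4 |R1
bond 5 |J1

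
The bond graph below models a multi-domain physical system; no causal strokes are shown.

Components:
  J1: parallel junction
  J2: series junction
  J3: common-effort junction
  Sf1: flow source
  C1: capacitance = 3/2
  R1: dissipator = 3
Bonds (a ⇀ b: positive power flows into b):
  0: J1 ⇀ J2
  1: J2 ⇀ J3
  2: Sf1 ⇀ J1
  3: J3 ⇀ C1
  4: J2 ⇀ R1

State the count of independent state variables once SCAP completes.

1  (C1 all integral)

β2 stroke→Sf1  (Sf1 fixes flow; stroke at Sf1)
β0 stroke→J1  (J1: last free bond brings effort in)
β1 stroke→J2  (1-jn J2 has f-setter on 0)
β4 stroke→J2  (J2: bond 0 brought flow, rest push out)
β3 stroke→J3  (J3 needs exactly one e-in)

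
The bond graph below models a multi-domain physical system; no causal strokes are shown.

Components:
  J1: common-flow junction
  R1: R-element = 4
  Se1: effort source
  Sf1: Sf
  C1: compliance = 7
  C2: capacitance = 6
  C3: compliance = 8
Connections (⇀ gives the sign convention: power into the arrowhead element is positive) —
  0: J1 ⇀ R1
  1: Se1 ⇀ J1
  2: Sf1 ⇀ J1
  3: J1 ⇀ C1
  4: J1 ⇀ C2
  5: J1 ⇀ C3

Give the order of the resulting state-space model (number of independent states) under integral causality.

b1 stroke at J1  (Se1 (Se) sets effort on bond)
b2 stroke at Sf1  (source Sf1 imposes f)
b0 stroke at J1  (common-f at J1 fixed by 2)
b3 stroke at J1  (J1: bond 2 brought flow, rest push out)
b4 stroke at J1  (common-f at J1 fixed by 2)
b5 stroke at J1  (J1: bond 2 brought flow, rest push out)

3  (C1, C2, C3 all integral)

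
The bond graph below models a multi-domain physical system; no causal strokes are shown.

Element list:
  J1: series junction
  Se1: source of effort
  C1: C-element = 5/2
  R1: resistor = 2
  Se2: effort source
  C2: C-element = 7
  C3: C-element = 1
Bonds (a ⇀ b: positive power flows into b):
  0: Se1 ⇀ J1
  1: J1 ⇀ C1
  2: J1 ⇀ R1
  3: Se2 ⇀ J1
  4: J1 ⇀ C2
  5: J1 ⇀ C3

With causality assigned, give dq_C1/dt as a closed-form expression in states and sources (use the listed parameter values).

dq_C1/dt = E_Se1/2 + E_Se2/2 - q_C1/5 - q_C2/14 - q_C3/2

β0 stroke→J1  (Se1 fixes effort; stroke away)
β3 stroke→J1  (Se2: effort source, stroke at far end)
β1 stroke→J1  (prefer integral on C1)
β4 stroke→J1  (prefer integral on C2)
β5 stroke→J1  (C3 outputs effort q/C3)
β2 stroke→R1  (only one flow-in slot at J1)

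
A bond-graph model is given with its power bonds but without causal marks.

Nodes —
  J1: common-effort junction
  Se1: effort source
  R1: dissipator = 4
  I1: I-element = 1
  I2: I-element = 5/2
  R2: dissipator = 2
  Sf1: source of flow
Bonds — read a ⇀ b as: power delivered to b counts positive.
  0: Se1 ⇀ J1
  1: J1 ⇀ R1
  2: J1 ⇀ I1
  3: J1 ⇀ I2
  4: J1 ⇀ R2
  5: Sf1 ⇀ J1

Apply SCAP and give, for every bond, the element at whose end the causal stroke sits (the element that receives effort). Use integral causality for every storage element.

b0 →J1  (Se1: effort source, stroke at far end)
b5 →Sf1  (Sf1: flow source, stroke at near end)
b1 →R1  (J1: bond 0 brought effort, rest push out)
b2 →I1  (common-e at J1 fixed by 0)
b3 →I2  (J1 effort already set via bond 0)
b4 →R2  (0-jn J1 has e-setter on 0)

#0 stroke at J1
#1 stroke at R1
#2 stroke at I1
#3 stroke at I2
#4 stroke at R2
#5 stroke at Sf1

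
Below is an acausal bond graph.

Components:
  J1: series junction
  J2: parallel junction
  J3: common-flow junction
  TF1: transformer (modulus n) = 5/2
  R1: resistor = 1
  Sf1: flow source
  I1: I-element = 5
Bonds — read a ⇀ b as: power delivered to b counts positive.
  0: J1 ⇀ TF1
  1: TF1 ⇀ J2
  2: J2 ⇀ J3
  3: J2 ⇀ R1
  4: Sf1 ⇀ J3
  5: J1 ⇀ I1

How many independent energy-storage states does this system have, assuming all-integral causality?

b4 |Sf1  (Sf1 fixes flow; stroke at Sf1)
b2 |J3  (J3 flow already set via bond 4)
b5 |I1  (I1 outputs flow p/I1)
b0 |J1  (J1 flow already set via bond 5)
b1 |TF1  (TF1: transformer flips bond 0)
b3 |J2  (J2: last free bond brings effort in)

1  (I1 all integral)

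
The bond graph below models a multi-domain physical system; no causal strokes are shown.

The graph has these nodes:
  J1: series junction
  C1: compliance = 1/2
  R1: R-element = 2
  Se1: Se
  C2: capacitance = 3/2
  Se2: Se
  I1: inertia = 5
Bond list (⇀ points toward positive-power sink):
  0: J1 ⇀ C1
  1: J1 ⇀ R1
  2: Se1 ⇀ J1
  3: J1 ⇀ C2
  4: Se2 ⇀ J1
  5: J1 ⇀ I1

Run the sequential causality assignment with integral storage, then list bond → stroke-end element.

b2 →J1  (Se1 (Se) sets effort on bond)
b4 →J1  (Se2 (Se) sets effort on bond)
b0 →J1  (prefer integral on C1)
b3 →J1  (C2 outputs effort q/C2)
b5 →I1  (I1: I, integral causality)
b1 →J1  (1-jn J1 has f-setter on 5)

b0 |J1
b1 |J1
b2 |J1
b3 |J1
b4 |J1
b5 |I1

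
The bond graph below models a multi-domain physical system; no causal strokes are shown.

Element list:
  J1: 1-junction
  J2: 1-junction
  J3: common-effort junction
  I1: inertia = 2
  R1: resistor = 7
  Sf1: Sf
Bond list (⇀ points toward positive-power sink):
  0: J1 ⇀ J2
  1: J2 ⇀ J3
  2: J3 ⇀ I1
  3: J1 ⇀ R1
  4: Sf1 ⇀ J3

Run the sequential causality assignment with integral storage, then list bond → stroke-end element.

bond 0 stroke→J2
bond 1 stroke→J3
bond 2 stroke→I1
bond 3 stroke→J1
bond 4 stroke→Sf1

β4 stroke→Sf1  (source Sf1 imposes f)
β2 stroke→I1  (I1: I, integral causality)
β1 stroke→J3  (J3 needs exactly one e-in)
β0 stroke→J2  (J2: bond 1 brought flow, rest push out)
β3 stroke→J1  (J1 flow already set via bond 0)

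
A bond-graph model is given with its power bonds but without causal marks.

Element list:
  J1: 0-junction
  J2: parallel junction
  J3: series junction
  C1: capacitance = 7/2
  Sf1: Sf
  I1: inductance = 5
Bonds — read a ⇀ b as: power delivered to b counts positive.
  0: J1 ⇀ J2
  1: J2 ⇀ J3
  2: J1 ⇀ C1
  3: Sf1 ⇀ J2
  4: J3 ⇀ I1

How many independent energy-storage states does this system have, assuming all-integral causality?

2  (C1, I1 all integral)

b3 stroke at Sf1  (Sf1 (Sf) sets flow on bond)
b2 stroke at J1  (C1 integral (e out))
b0 stroke at J2  (J1 effort already set via bond 2)
b1 stroke at J3  (0-jn J2 has e-setter on 0)
b4 stroke at I1  (only one flow-in slot at J3)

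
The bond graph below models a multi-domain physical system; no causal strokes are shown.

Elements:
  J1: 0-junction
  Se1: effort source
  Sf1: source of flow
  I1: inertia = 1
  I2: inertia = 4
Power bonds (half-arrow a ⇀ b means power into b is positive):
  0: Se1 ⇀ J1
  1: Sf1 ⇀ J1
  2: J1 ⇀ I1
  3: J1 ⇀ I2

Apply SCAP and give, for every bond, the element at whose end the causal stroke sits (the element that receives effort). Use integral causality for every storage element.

bond 0 |J1
bond 1 |Sf1
bond 2 |I1
bond 3 |I2

b0 →J1  (source Se1 imposes e)
b1 →Sf1  (source Sf1 imposes f)
b2 →I1  (J1: bond 0 brought effort, rest push out)
b3 →I2  (common-e at J1 fixed by 0)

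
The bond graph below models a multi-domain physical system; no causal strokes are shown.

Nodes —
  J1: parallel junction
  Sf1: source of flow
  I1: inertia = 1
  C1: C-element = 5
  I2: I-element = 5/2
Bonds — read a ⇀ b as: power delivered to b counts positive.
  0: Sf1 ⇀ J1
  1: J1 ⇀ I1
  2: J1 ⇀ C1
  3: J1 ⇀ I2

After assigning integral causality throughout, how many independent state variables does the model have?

3  (C1, I1, I2 all integral)

b0 →Sf1  (Sf1: flow source, stroke at near end)
b1 →I1  (I1 integral (f out))
b2 →J1  (C1 integral (e out))
b3 →I2  (common-e at J1 fixed by 2)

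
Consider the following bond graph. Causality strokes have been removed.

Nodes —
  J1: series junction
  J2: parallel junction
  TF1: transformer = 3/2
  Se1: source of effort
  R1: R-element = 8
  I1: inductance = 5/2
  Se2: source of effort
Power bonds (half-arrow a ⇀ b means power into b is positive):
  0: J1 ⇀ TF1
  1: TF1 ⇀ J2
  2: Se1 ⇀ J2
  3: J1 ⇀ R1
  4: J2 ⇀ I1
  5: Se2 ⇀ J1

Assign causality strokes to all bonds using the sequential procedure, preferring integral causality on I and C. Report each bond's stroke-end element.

β2 stroke→J2  (Se1 fixes effort; stroke away)
β5 stroke→J1  (source Se2 imposes e)
β1 stroke→TF1  (J2 effort already set via bond 2)
β4 stroke→I1  (J2: bond 2 brought effort, rest push out)
β0 stroke→J1  (through TF1, causality passes straight; one stroke at TF1)
β3 stroke→R1  (closing 1-jn rule on J1)

b0 |J1
b1 |TF1
b2 |J2
b3 |R1
b4 |I1
b5 |J1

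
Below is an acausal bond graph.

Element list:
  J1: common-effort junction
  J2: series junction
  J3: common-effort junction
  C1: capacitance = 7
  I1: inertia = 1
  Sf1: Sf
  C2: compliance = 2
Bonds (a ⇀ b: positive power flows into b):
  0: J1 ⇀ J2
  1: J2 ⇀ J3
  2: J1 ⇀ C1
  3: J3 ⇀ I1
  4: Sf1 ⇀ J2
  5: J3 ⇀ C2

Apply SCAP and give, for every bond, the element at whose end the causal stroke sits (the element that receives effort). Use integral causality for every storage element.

bond 0 stroke→J2
bond 1 stroke→J2
bond 2 stroke→J1
bond 3 stroke→I1
bond 4 stroke→Sf1
bond 5 stroke→J3

#4 stroke→Sf1  (Sf1 fixes flow; stroke at Sf1)
#0 stroke→J2  (common-f at J2 fixed by 4)
#1 stroke→J2  (J2 flow already set via bond 4)
#2 stroke→J1  (only one effort-in slot at J1)
#3 stroke→I1  (I1 outputs flow p/I1)
#5 stroke→J3  (closing 0-jn rule on J3)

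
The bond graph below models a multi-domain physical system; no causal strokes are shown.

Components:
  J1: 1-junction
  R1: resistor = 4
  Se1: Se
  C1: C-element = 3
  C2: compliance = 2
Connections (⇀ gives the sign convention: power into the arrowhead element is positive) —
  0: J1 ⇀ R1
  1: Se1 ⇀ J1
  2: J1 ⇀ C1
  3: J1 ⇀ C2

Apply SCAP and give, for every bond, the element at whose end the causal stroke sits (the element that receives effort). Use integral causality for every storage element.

b1 stroke→J1  (Se1: effort source, stroke at far end)
b2 stroke→J1  (prefer integral on C1)
b3 stroke→J1  (prefer integral on C2)
b0 stroke→R1  (J1: last free bond brings flow in)

β0 |R1
β1 |J1
β2 |J1
β3 |J1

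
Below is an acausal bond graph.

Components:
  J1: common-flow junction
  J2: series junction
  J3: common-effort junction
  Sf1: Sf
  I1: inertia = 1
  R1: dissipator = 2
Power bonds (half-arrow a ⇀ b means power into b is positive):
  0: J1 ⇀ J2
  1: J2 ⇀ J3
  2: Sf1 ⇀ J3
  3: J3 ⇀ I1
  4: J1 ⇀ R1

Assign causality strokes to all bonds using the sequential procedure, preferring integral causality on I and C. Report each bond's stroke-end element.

#0 stroke at J2
#1 stroke at J3
#2 stroke at Sf1
#3 stroke at I1
#4 stroke at J1

bond 2 →Sf1  (Sf1: flow source, stroke at near end)
bond 3 →I1  (I1: I, integral causality)
bond 1 →J3  (J3 needs exactly one e-in)
bond 0 →J2  (1-jn J2 has f-setter on 1)
bond 4 →J1  (J1: bond 0 brought flow, rest push out)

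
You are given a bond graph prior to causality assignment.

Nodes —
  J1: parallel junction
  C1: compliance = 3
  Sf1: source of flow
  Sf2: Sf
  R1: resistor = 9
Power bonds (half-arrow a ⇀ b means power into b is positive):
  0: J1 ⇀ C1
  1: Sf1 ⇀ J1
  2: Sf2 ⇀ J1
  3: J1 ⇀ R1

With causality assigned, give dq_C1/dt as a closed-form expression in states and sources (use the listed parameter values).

dq_C1/dt = F_Sf1 + F_Sf2 - q_C1/27

bond 1 stroke at Sf1  (Sf1 fixes flow; stroke at Sf1)
bond 2 stroke at Sf2  (source Sf2 imposes f)
bond 0 stroke at J1  (prefer integral on C1)
bond 3 stroke at R1  (0-jn J1 has e-setter on 0)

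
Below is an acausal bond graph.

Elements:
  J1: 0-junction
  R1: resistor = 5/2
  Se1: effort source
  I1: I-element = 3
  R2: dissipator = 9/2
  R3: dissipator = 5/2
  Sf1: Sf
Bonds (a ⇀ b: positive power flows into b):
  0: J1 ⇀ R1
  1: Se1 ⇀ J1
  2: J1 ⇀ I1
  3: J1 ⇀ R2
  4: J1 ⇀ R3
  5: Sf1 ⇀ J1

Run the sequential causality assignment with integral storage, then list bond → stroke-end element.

bond 0 stroke at R1
bond 1 stroke at J1
bond 2 stroke at I1
bond 3 stroke at R2
bond 4 stroke at R3
bond 5 stroke at Sf1

b1 →J1  (Se1 fixes effort; stroke away)
b5 →Sf1  (Sf1: flow source, stroke at near end)
b0 →R1  (common-e at J1 fixed by 1)
b2 →I1  (J1 effort already set via bond 1)
b3 →R2  (J1 effort already set via bond 1)
b4 →R3  (J1 effort already set via bond 1)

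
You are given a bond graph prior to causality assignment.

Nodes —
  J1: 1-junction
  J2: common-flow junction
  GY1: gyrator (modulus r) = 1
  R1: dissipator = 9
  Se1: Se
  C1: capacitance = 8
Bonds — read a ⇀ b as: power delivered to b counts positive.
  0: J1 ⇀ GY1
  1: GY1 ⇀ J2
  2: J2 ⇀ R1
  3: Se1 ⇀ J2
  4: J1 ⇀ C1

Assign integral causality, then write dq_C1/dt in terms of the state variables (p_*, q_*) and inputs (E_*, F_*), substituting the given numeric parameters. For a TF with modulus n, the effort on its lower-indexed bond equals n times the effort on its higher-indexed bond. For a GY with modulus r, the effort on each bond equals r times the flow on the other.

#3 →J2  (Se1 (Se) sets effort on bond)
#4 →J1  (prefer integral on C1)
#0 →GY1  (J1 needs exactly one f-in)
#1 →GY1  (GY1: gyrator matches bond 0)
#2 →J2  (common-f at J2 fixed by 1)

dq_C1/dt = -E_Se1 - 9*q_C1/8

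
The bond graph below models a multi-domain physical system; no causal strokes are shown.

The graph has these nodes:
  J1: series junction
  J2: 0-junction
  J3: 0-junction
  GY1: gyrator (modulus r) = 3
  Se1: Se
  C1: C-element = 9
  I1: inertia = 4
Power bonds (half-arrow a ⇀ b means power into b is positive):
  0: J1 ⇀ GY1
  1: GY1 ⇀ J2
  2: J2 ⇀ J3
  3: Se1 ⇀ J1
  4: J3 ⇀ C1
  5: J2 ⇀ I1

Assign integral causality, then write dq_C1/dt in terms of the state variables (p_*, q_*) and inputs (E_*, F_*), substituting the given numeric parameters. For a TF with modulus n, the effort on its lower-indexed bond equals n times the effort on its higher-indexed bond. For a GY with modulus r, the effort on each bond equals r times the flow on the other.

b3 |J1  (Se1: effort source, stroke at far end)
b0 |GY1  (J1 needs exactly one f-in)
b1 |GY1  (GY1 both-in/both-out from 0)
b4 |J3  (prefer integral on C1)
b2 |J2  (J3 effort already set via bond 4)
b5 |I1  (0-jn J2 has e-setter on 2)

dq_C1/dt = E_Se1/3 - p_I1/4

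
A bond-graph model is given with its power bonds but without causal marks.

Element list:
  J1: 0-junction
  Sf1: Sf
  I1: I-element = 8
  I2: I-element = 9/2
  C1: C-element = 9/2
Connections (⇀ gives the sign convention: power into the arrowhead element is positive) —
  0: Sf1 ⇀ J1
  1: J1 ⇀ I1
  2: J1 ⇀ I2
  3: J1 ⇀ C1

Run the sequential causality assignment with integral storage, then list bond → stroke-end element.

b0 stroke at Sf1
b1 stroke at I1
b2 stroke at I2
b3 stroke at J1

b0 |Sf1  (source Sf1 imposes f)
b1 |I1  (I1: I, integral causality)
b2 |I2  (I2 outputs flow p/I2)
b3 |J1  (J1: last free bond brings effort in)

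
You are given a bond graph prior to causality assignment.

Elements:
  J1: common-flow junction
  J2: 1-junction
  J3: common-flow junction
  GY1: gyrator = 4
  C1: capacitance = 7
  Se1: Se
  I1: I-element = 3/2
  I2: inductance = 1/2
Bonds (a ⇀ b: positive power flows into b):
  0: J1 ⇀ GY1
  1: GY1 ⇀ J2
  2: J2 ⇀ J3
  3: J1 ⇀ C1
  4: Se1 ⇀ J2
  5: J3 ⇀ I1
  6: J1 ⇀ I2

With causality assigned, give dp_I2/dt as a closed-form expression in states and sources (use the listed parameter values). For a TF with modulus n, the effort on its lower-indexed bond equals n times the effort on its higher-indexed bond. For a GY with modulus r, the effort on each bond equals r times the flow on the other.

dp_I2/dt = -8*p_I1/3 - q_C1/7

#4 stroke→J2  (Se1 (Se) sets effort on bond)
#3 stroke→J1  (C1 integral (e out))
#5 stroke→I1  (prefer integral on I1)
#2 stroke→J3  (J3 flow already set via bond 5)
#1 stroke→J2  (J2 flow already set via bond 2)
#0 stroke→J1  (through GY1, causality inverts; strokes same side of GY1)
#6 stroke→I2  (J1: last free bond brings flow in)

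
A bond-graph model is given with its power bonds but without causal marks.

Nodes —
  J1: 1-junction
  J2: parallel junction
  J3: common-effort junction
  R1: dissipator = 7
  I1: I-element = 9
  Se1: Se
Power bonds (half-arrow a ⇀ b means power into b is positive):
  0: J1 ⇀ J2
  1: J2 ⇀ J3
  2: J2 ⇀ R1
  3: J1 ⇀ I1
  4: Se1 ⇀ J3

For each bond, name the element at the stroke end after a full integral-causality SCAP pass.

b0 stroke→J1
b1 stroke→J2
b2 stroke→R1
b3 stroke→I1
b4 stroke→J3

bond 4 stroke at J3  (Se1 (Se) sets effort on bond)
bond 1 stroke at J2  (J3 effort already set via bond 4)
bond 0 stroke at J1  (common-e at J2 fixed by 1)
bond 2 stroke at R1  (0-jn J2 has e-setter on 1)
bond 3 stroke at I1  (only one flow-in slot at J1)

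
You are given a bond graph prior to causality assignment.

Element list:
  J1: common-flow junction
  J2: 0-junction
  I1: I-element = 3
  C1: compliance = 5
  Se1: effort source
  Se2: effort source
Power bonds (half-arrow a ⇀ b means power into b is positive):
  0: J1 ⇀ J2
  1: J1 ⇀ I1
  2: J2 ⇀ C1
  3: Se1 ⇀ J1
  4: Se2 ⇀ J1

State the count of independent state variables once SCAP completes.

β3 |J1  (source Se1 imposes e)
β4 |J1  (Se2 fixes effort; stroke away)
β1 |I1  (I1 integral (f out))
β0 |J1  (1-jn J1 has f-setter on 1)
β2 |J2  (J2 needs exactly one e-in)

2  (C1, I1 all integral)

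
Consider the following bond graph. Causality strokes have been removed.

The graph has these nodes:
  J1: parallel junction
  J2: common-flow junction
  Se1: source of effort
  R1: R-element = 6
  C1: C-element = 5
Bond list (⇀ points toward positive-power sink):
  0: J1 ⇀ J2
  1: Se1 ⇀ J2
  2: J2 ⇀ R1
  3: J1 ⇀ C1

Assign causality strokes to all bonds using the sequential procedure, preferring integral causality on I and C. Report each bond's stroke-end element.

β0 →J2
β1 →J2
β2 →R1
β3 →J1

β1 |J2  (Se1 fixes effort; stroke away)
β3 |J1  (C1: C, integral causality)
β0 |J2  (J1 effort already set via bond 3)
β2 |R1  (J2: last free bond brings flow in)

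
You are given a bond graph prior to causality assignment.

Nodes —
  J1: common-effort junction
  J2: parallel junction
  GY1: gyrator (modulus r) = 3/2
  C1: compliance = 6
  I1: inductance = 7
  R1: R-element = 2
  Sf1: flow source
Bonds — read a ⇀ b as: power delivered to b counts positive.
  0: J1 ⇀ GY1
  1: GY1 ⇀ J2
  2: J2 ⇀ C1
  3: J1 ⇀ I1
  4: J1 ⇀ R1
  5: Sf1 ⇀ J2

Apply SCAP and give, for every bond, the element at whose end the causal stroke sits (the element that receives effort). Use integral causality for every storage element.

β5 stroke at Sf1  (Sf1 fixes flow; stroke at Sf1)
β2 stroke at J2  (C1 outputs effort q/C1)
β1 stroke at GY1  (common-e at J2 fixed by 2)
β0 stroke at GY1  (GY1 both-in/both-out from 1)
β3 stroke at I1  (I1 outputs flow p/I1)
β4 stroke at J1  (J1 needs exactly one e-in)

#0 stroke at GY1
#1 stroke at GY1
#2 stroke at J2
#3 stroke at I1
#4 stroke at J1
#5 stroke at Sf1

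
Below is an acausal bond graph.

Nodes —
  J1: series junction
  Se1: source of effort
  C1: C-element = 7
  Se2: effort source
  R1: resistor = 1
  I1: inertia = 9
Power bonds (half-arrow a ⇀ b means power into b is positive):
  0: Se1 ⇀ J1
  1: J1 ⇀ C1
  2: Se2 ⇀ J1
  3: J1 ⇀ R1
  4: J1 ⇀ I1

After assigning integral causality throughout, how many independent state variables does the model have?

2  (C1, I1 all integral)

b0 →J1  (Se1: effort source, stroke at far end)
b2 →J1  (Se2: effort source, stroke at far end)
b1 →J1  (C1 integral (e out))
b4 →I1  (I1: I, integral causality)
b3 →J1  (J1 flow already set via bond 4)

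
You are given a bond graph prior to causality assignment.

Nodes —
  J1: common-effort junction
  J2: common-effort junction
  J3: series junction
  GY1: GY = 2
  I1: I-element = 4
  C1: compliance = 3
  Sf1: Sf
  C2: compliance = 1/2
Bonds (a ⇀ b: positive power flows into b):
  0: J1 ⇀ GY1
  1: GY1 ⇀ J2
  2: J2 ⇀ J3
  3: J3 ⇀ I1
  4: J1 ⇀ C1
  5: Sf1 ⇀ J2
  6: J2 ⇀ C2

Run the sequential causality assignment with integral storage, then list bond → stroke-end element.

bond 5 stroke→Sf1  (source Sf1 imposes f)
bond 3 stroke→I1  (I1: I, integral causality)
bond 2 stroke→J3  (J3: bond 3 brought flow, rest push out)
bond 4 stroke→J1  (prefer integral on C1)
bond 0 stroke→GY1  (0-jn J1 has e-setter on 4)
bond 1 stroke→GY1  (GY1 both-in/both-out from 0)
bond 6 stroke→J2  (J2: last free bond brings effort in)

β0 |GY1
β1 |GY1
β2 |J3
β3 |I1
β4 |J1
β5 |Sf1
β6 |J2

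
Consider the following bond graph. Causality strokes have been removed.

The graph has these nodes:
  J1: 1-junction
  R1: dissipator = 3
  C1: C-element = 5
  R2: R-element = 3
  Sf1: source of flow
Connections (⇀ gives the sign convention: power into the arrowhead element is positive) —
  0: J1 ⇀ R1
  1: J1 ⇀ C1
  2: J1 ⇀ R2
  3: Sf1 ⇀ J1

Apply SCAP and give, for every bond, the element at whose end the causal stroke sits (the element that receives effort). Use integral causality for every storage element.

#3 →Sf1  (Sf1: flow source, stroke at near end)
#0 →J1  (1-jn J1 has f-setter on 3)
#1 →J1  (J1: bond 3 brought flow, rest push out)
#2 →J1  (J1: bond 3 brought flow, rest push out)

β0 stroke at J1
β1 stroke at J1
β2 stroke at J1
β3 stroke at Sf1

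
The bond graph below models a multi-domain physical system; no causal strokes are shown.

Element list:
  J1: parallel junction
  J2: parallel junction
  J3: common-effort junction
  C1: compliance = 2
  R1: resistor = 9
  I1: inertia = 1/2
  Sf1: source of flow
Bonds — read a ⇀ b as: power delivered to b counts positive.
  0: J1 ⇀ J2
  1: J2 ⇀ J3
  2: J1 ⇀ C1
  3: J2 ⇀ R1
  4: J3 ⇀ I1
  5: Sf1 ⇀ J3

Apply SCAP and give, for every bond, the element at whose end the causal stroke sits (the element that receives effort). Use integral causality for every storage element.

bond 5 |Sf1  (Sf1: flow source, stroke at near end)
bond 2 |J1  (prefer integral on C1)
bond 0 |J2  (0-jn J1 has e-setter on 2)
bond 1 |J3  (J2 effort already set via bond 0)
bond 3 |R1  (0-jn J2 has e-setter on 0)
bond 4 |I1  (J3: bond 1 brought effort, rest push out)

bond 0 |J2
bond 1 |J3
bond 2 |J1
bond 3 |R1
bond 4 |I1
bond 5 |Sf1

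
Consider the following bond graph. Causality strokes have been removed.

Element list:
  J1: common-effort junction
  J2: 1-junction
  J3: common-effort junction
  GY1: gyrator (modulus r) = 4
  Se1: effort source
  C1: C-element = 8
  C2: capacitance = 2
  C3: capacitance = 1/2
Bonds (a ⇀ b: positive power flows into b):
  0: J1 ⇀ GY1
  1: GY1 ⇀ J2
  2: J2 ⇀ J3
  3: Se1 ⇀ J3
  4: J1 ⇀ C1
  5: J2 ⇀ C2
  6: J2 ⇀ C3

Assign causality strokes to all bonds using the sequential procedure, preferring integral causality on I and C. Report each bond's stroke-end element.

#3 stroke→J3  (Se1 fixes effort; stroke away)
#2 stroke→J2  (J3 effort already set via bond 3)
#4 stroke→J1  (C1 outputs effort q/C1)
#0 stroke→GY1  (J1 effort already set via bond 4)
#1 stroke→GY1  (GY1: gyrator matches bond 0)
#5 stroke→J2  (J2: bond 1 brought flow, rest push out)
#6 stroke→J2  (1-jn J2 has f-setter on 1)

#0 |GY1
#1 |GY1
#2 |J2
#3 |J3
#4 |J1
#5 |J2
#6 |J2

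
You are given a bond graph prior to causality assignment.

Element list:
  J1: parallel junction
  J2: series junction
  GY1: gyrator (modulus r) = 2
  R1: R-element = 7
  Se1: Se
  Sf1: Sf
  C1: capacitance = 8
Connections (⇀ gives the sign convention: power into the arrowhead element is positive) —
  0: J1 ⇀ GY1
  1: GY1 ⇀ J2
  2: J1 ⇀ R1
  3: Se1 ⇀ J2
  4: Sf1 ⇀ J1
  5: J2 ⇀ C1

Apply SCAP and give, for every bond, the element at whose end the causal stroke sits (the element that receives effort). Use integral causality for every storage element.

β0 →GY1
β1 →GY1
β2 →J1
β3 →J2
β4 →Sf1
β5 →J2

b3 |J2  (Se1 (Se) sets effort on bond)
b4 |Sf1  (source Sf1 imposes f)
b5 |J2  (prefer integral on C1)
b1 |GY1  (closing 1-jn rule on J2)
b0 |GY1  (GY1: gyrator matches bond 1)
b2 |J1  (closing 0-jn rule on J1)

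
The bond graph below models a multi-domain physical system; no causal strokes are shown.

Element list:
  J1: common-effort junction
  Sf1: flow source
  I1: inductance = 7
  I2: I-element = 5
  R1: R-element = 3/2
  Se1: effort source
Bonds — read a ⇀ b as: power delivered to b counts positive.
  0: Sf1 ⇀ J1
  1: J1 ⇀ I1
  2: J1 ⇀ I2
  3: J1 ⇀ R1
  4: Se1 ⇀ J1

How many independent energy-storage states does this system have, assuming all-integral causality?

bond 0 stroke at Sf1  (Sf1 fixes flow; stroke at Sf1)
bond 4 stroke at J1  (Se1 fixes effort; stroke away)
bond 1 stroke at I1  (J1: bond 4 brought effort, rest push out)
bond 2 stroke at I2  (J1 effort already set via bond 4)
bond 3 stroke at R1  (J1: bond 4 brought effort, rest push out)

2  (I1, I2 all integral)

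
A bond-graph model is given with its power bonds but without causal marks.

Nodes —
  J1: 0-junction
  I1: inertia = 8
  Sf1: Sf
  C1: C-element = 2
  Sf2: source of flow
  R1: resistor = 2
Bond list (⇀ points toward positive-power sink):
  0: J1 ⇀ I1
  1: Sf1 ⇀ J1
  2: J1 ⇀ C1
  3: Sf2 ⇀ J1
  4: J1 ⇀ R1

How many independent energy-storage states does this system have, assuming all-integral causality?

2  (C1, I1 all integral)

b1 |Sf1  (Sf1: flow source, stroke at near end)
b3 |Sf2  (Sf2 fixes flow; stroke at Sf2)
b0 |I1  (I1: I, integral causality)
b2 |J1  (prefer integral on C1)
b4 |R1  (J1: bond 2 brought effort, rest push out)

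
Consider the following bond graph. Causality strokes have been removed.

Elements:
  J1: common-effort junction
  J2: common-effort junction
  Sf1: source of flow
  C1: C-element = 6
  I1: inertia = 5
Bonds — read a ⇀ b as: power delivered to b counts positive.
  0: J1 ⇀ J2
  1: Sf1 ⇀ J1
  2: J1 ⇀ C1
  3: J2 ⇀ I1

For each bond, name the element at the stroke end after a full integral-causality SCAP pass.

β1 stroke at Sf1  (Sf1: flow source, stroke at near end)
β2 stroke at J1  (C1: C, integral causality)
β0 stroke at J2  (0-jn J1 has e-setter on 2)
β3 stroke at I1  (0-jn J2 has e-setter on 0)

#0 →J2
#1 →Sf1
#2 →J1
#3 →I1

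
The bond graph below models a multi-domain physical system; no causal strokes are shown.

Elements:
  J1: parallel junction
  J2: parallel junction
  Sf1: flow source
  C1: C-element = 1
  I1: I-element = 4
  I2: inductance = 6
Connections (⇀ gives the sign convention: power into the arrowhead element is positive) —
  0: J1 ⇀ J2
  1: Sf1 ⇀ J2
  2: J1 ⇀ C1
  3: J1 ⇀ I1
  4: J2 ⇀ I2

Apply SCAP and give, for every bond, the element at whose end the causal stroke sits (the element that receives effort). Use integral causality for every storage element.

β1 stroke→Sf1  (source Sf1 imposes f)
β2 stroke→J1  (C1: C, integral causality)
β0 stroke→J2  (J1 effort already set via bond 2)
β3 stroke→I1  (0-jn J1 has e-setter on 2)
β4 stroke→I2  (0-jn J2 has e-setter on 0)

b0 →J2
b1 →Sf1
b2 →J1
b3 →I1
b4 →I2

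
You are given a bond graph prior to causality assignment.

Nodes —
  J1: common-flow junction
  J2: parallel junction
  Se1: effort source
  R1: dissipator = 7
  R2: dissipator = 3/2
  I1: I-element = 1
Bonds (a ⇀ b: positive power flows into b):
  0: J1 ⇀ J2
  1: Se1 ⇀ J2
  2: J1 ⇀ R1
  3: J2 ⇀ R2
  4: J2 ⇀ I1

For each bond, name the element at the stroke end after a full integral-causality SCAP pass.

#0 stroke→J1
#1 stroke→J2
#2 stroke→R1
#3 stroke→R2
#4 stroke→I1

β1 stroke→J2  (Se1 (Se) sets effort on bond)
β0 stroke→J1  (J2 effort already set via bond 1)
β3 stroke→R2  (0-jn J2 has e-setter on 1)
β4 stroke→I1  (J2: bond 1 brought effort, rest push out)
β2 stroke→R1  (closing 1-jn rule on J1)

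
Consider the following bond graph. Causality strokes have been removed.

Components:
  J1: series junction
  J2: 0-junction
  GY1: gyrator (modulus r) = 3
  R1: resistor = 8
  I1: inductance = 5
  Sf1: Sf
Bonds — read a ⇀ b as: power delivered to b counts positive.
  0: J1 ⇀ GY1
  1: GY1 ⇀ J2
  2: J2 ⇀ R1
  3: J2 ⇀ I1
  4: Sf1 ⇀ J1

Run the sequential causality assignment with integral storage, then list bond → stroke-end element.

b4 →Sf1  (source Sf1 imposes f)
b0 →J1  (common-f at J1 fixed by 4)
b1 →J2  (GY1: gyrator matches bond 0)
b2 →R1  (0-jn J2 has e-setter on 1)
b3 →I1  (J2 effort already set via bond 1)

#0 stroke at J1
#1 stroke at J2
#2 stroke at R1
#3 stroke at I1
#4 stroke at Sf1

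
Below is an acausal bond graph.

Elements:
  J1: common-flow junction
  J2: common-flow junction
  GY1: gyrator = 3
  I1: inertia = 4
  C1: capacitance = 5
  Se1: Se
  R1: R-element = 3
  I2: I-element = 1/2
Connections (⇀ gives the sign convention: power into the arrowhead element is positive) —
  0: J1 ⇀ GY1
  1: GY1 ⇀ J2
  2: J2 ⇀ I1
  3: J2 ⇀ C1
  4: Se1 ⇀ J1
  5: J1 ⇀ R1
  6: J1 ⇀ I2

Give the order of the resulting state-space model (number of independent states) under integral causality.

3  (C1, I1, I2 all integral)

#4 →J1  (Se1 fixes effort; stroke away)
#2 →I1  (I1: I, integral causality)
#1 →J2  (J2: bond 2 brought flow, rest push out)
#3 →J2  (J2: bond 2 brought flow, rest push out)
#0 →J1  (GY1: gyrator matches bond 1)
#6 →I2  (I2: I, integral causality)
#5 →J1  (1-jn J1 has f-setter on 6)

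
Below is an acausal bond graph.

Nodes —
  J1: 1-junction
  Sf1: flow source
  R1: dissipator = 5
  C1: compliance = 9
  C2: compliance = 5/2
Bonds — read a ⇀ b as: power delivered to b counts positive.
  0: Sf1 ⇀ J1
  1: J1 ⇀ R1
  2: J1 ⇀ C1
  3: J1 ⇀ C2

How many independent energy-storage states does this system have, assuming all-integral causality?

2  (C1, C2 all integral)

β0 stroke at Sf1  (source Sf1 imposes f)
β1 stroke at J1  (J1: bond 0 brought flow, rest push out)
β2 stroke at J1  (J1: bond 0 brought flow, rest push out)
β3 stroke at J1  (1-jn J1 has f-setter on 0)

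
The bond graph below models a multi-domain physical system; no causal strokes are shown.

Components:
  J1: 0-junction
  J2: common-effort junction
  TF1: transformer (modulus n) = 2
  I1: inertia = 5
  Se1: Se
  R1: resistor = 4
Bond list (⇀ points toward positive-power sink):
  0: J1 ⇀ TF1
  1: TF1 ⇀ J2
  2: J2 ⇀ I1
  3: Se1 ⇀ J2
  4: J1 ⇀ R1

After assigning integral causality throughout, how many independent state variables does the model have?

1  (I1 all integral)

bond 3 |J2  (source Se1 imposes e)
bond 1 |TF1  (J2 effort already set via bond 3)
bond 2 |I1  (0-jn J2 has e-setter on 3)
bond 0 |J1  (TF1: transformer flips bond 1)
bond 4 |R1  (J1: bond 0 brought effort, rest push out)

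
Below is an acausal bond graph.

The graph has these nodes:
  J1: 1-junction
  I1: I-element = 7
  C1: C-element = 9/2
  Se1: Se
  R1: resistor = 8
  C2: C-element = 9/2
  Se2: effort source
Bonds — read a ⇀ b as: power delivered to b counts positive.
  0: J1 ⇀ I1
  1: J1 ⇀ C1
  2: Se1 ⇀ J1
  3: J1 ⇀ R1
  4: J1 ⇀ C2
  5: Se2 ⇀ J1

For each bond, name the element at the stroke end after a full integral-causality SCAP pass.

β2 stroke at J1  (Se1 (Se) sets effort on bond)
β5 stroke at J1  (Se2 fixes effort; stroke away)
β0 stroke at I1  (prefer integral on I1)
β1 stroke at J1  (1-jn J1 has f-setter on 0)
β3 stroke at J1  (common-f at J1 fixed by 0)
β4 stroke at J1  (J1 flow already set via bond 0)

b0 →I1
b1 →J1
b2 →J1
b3 →J1
b4 →J1
b5 →J1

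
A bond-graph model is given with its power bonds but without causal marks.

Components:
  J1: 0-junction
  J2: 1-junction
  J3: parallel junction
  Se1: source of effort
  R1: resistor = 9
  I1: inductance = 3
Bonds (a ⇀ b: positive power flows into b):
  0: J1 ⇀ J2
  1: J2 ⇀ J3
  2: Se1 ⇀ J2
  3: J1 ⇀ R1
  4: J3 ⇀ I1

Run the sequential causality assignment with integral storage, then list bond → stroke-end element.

β2 stroke→J2  (source Se1 imposes e)
β4 stroke→I1  (I1: I, integral causality)
β1 stroke→J3  (J3 needs exactly one e-in)
β0 stroke→J2  (common-f at J2 fixed by 1)
β3 stroke→J1  (closing 0-jn rule on J1)

#0 stroke→J2
#1 stroke→J3
#2 stroke→J2
#3 stroke→J1
#4 stroke→I1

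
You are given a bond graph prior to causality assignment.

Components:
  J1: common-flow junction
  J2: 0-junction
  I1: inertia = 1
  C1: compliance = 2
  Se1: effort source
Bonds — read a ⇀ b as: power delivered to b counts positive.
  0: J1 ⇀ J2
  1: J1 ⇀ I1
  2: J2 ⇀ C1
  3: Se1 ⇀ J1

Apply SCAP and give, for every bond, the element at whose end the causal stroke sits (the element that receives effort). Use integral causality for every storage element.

b3 stroke at J1  (source Se1 imposes e)
b1 stroke at I1  (prefer integral on I1)
b0 stroke at J1  (common-f at J1 fixed by 1)
b2 stroke at J2  (closing 0-jn rule on J2)

β0 →J1
β1 →I1
β2 →J2
β3 →J1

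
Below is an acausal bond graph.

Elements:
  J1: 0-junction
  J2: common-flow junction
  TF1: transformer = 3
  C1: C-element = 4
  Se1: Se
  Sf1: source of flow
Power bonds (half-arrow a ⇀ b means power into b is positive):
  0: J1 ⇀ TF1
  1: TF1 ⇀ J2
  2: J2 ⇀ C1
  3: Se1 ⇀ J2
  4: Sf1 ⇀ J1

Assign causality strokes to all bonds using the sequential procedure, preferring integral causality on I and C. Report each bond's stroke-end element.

β0 stroke at J1
β1 stroke at TF1
β2 stroke at J2
β3 stroke at J2
β4 stroke at Sf1

b3 stroke at J2  (source Se1 imposes e)
b4 stroke at Sf1  (Sf1 fixes flow; stroke at Sf1)
b0 stroke at J1  (only one effort-in slot at J1)
b1 stroke at TF1  (TF1: transformer flips bond 0)
b2 stroke at J2  (J2 flow already set via bond 1)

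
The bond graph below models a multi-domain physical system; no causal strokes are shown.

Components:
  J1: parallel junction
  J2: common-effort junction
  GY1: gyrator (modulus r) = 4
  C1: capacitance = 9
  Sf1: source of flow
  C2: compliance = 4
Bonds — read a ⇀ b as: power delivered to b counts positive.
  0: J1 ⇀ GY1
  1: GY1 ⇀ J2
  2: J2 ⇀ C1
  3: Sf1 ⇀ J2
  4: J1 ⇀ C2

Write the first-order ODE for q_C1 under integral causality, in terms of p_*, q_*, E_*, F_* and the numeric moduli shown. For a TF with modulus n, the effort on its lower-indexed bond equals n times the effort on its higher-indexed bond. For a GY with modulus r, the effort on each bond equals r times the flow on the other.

b3 stroke at Sf1  (Sf1 (Sf) sets flow on bond)
b2 stroke at J2  (prefer integral on C1)
b1 stroke at GY1  (0-jn J2 has e-setter on 2)
b0 stroke at GY1  (GY1: gyrator matches bond 1)
b4 stroke at J1  (J1 needs exactly one e-in)

dq_C1/dt = F_Sf1 + q_C2/16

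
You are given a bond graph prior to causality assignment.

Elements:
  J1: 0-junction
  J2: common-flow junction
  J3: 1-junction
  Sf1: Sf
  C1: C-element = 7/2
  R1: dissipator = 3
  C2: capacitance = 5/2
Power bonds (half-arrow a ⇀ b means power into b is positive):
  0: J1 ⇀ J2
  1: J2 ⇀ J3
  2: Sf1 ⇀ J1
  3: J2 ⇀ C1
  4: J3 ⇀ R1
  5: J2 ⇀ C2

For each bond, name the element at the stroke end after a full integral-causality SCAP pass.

bond 2 →Sf1  (Sf1: flow source, stroke at near end)
bond 0 →J1  (J1: last free bond brings effort in)
bond 1 →J2  (J2 flow already set via bond 0)
bond 3 →J2  (J2 flow already set via bond 0)
bond 5 →J2  (J2: bond 0 brought flow, rest push out)
bond 4 →J3  (J3 flow already set via bond 1)

β0 stroke at J1
β1 stroke at J2
β2 stroke at Sf1
β3 stroke at J2
β4 stroke at J3
β5 stroke at J2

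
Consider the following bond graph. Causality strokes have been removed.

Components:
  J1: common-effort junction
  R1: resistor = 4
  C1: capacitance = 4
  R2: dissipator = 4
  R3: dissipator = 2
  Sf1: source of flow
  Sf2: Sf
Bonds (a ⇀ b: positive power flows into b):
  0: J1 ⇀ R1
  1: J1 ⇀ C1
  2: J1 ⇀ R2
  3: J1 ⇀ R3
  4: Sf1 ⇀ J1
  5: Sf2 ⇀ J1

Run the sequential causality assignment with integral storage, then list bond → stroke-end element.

#0 stroke at R1
#1 stroke at J1
#2 stroke at R2
#3 stroke at R3
#4 stroke at Sf1
#5 stroke at Sf2

bond 4 →Sf1  (source Sf1 imposes f)
bond 5 →Sf2  (Sf2 fixes flow; stroke at Sf2)
bond 1 →J1  (C1 integral (e out))
bond 0 →R1  (J1 effort already set via bond 1)
bond 2 →R2  (J1: bond 1 brought effort, rest push out)
bond 3 →R3  (J1 effort already set via bond 1)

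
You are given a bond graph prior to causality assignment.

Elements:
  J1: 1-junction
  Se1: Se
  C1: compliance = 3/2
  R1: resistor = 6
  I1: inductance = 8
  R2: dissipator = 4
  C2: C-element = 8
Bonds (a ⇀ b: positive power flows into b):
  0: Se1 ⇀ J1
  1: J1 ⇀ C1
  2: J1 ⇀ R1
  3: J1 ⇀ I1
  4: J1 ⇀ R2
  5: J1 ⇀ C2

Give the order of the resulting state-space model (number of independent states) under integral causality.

bond 0 |J1  (Se1: effort source, stroke at far end)
bond 1 |J1  (C1 outputs effort q/C1)
bond 3 |I1  (prefer integral on I1)
bond 2 |J1  (J1: bond 3 brought flow, rest push out)
bond 4 |J1  (J1: bond 3 brought flow, rest push out)
bond 5 |J1  (J1: bond 3 brought flow, rest push out)

3  (C1, C2, I1 all integral)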